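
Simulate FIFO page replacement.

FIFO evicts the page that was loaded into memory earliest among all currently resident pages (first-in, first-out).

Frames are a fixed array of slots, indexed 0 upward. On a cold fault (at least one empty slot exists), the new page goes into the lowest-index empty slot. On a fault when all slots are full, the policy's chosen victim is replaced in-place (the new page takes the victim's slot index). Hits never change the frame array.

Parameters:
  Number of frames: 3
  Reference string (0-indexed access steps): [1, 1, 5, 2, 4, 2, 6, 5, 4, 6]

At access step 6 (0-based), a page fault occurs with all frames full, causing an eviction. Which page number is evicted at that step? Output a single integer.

Step 0: ref 1 -> FAULT, frames=[1,-,-]
Step 1: ref 1 -> HIT, frames=[1,-,-]
Step 2: ref 5 -> FAULT, frames=[1,5,-]
Step 3: ref 2 -> FAULT, frames=[1,5,2]
Step 4: ref 4 -> FAULT, evict 1, frames=[4,5,2]
Step 5: ref 2 -> HIT, frames=[4,5,2]
Step 6: ref 6 -> FAULT, evict 5, frames=[4,6,2]
At step 6: evicted page 5

Answer: 5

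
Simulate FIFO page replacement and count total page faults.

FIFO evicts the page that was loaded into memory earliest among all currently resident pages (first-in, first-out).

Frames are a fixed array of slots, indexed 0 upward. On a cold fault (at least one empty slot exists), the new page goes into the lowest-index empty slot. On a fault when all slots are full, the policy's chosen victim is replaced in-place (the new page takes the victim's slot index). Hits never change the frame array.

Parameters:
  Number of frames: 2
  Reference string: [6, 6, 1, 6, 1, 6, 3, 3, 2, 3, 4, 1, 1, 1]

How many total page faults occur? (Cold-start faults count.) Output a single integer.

Answer: 6

Derivation:
Step 0: ref 6 → FAULT, frames=[6,-]
Step 1: ref 6 → HIT, frames=[6,-]
Step 2: ref 1 → FAULT, frames=[6,1]
Step 3: ref 6 → HIT, frames=[6,1]
Step 4: ref 1 → HIT, frames=[6,1]
Step 5: ref 6 → HIT, frames=[6,1]
Step 6: ref 3 → FAULT (evict 6), frames=[3,1]
Step 7: ref 3 → HIT, frames=[3,1]
Step 8: ref 2 → FAULT (evict 1), frames=[3,2]
Step 9: ref 3 → HIT, frames=[3,2]
Step 10: ref 4 → FAULT (evict 3), frames=[4,2]
Step 11: ref 1 → FAULT (evict 2), frames=[4,1]
Step 12: ref 1 → HIT, frames=[4,1]
Step 13: ref 1 → HIT, frames=[4,1]
Total faults: 6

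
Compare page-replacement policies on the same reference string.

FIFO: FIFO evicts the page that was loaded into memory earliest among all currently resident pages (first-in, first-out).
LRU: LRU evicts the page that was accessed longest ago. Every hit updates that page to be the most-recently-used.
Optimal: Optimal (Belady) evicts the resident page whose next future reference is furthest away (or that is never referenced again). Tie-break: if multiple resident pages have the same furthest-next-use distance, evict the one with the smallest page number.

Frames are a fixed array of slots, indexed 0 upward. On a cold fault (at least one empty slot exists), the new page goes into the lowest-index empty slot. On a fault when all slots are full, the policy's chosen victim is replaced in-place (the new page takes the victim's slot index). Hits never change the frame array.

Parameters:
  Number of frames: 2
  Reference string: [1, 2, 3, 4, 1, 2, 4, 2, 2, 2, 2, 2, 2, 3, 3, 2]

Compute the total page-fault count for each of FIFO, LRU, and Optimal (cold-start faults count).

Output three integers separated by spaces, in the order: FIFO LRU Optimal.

--- FIFO ---
  step 0: ref 1 -> FAULT, frames=[1,-] (faults so far: 1)
  step 1: ref 2 -> FAULT, frames=[1,2] (faults so far: 2)
  step 2: ref 3 -> FAULT, evict 1, frames=[3,2] (faults so far: 3)
  step 3: ref 4 -> FAULT, evict 2, frames=[3,4] (faults so far: 4)
  step 4: ref 1 -> FAULT, evict 3, frames=[1,4] (faults so far: 5)
  step 5: ref 2 -> FAULT, evict 4, frames=[1,2] (faults so far: 6)
  step 6: ref 4 -> FAULT, evict 1, frames=[4,2] (faults so far: 7)
  step 7: ref 2 -> HIT, frames=[4,2] (faults so far: 7)
  step 8: ref 2 -> HIT, frames=[4,2] (faults so far: 7)
  step 9: ref 2 -> HIT, frames=[4,2] (faults so far: 7)
  step 10: ref 2 -> HIT, frames=[4,2] (faults so far: 7)
  step 11: ref 2 -> HIT, frames=[4,2] (faults so far: 7)
  step 12: ref 2 -> HIT, frames=[4,2] (faults so far: 7)
  step 13: ref 3 -> FAULT, evict 2, frames=[4,3] (faults so far: 8)
  step 14: ref 3 -> HIT, frames=[4,3] (faults so far: 8)
  step 15: ref 2 -> FAULT, evict 4, frames=[2,3] (faults so far: 9)
  FIFO total faults: 9
--- LRU ---
  step 0: ref 1 -> FAULT, frames=[1,-] (faults so far: 1)
  step 1: ref 2 -> FAULT, frames=[1,2] (faults so far: 2)
  step 2: ref 3 -> FAULT, evict 1, frames=[3,2] (faults so far: 3)
  step 3: ref 4 -> FAULT, evict 2, frames=[3,4] (faults so far: 4)
  step 4: ref 1 -> FAULT, evict 3, frames=[1,4] (faults so far: 5)
  step 5: ref 2 -> FAULT, evict 4, frames=[1,2] (faults so far: 6)
  step 6: ref 4 -> FAULT, evict 1, frames=[4,2] (faults so far: 7)
  step 7: ref 2 -> HIT, frames=[4,2] (faults so far: 7)
  step 8: ref 2 -> HIT, frames=[4,2] (faults so far: 7)
  step 9: ref 2 -> HIT, frames=[4,2] (faults so far: 7)
  step 10: ref 2 -> HIT, frames=[4,2] (faults so far: 7)
  step 11: ref 2 -> HIT, frames=[4,2] (faults so far: 7)
  step 12: ref 2 -> HIT, frames=[4,2] (faults so far: 7)
  step 13: ref 3 -> FAULT, evict 4, frames=[3,2] (faults so far: 8)
  step 14: ref 3 -> HIT, frames=[3,2] (faults so far: 8)
  step 15: ref 2 -> HIT, frames=[3,2] (faults so far: 8)
  LRU total faults: 8
--- Optimal ---
  step 0: ref 1 -> FAULT, frames=[1,-] (faults so far: 1)
  step 1: ref 2 -> FAULT, frames=[1,2] (faults so far: 2)
  step 2: ref 3 -> FAULT, evict 2, frames=[1,3] (faults so far: 3)
  step 3: ref 4 -> FAULT, evict 3, frames=[1,4] (faults so far: 4)
  step 4: ref 1 -> HIT, frames=[1,4] (faults so far: 4)
  step 5: ref 2 -> FAULT, evict 1, frames=[2,4] (faults so far: 5)
  step 6: ref 4 -> HIT, frames=[2,4] (faults so far: 5)
  step 7: ref 2 -> HIT, frames=[2,4] (faults so far: 5)
  step 8: ref 2 -> HIT, frames=[2,4] (faults so far: 5)
  step 9: ref 2 -> HIT, frames=[2,4] (faults so far: 5)
  step 10: ref 2 -> HIT, frames=[2,4] (faults so far: 5)
  step 11: ref 2 -> HIT, frames=[2,4] (faults so far: 5)
  step 12: ref 2 -> HIT, frames=[2,4] (faults so far: 5)
  step 13: ref 3 -> FAULT, evict 4, frames=[2,3] (faults so far: 6)
  step 14: ref 3 -> HIT, frames=[2,3] (faults so far: 6)
  step 15: ref 2 -> HIT, frames=[2,3] (faults so far: 6)
  Optimal total faults: 6

Answer: 9 8 6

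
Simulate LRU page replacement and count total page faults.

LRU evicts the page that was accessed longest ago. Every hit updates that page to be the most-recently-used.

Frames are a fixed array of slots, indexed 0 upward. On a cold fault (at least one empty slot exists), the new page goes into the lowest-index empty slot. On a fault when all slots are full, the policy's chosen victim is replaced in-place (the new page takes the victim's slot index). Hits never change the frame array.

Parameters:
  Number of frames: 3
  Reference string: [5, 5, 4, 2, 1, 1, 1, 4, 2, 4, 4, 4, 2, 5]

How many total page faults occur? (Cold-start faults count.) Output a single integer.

Step 0: ref 5 → FAULT, frames=[5,-,-]
Step 1: ref 5 → HIT, frames=[5,-,-]
Step 2: ref 4 → FAULT, frames=[5,4,-]
Step 3: ref 2 → FAULT, frames=[5,4,2]
Step 4: ref 1 → FAULT (evict 5), frames=[1,4,2]
Step 5: ref 1 → HIT, frames=[1,4,2]
Step 6: ref 1 → HIT, frames=[1,4,2]
Step 7: ref 4 → HIT, frames=[1,4,2]
Step 8: ref 2 → HIT, frames=[1,4,2]
Step 9: ref 4 → HIT, frames=[1,4,2]
Step 10: ref 4 → HIT, frames=[1,4,2]
Step 11: ref 4 → HIT, frames=[1,4,2]
Step 12: ref 2 → HIT, frames=[1,4,2]
Step 13: ref 5 → FAULT (evict 1), frames=[5,4,2]
Total faults: 5

Answer: 5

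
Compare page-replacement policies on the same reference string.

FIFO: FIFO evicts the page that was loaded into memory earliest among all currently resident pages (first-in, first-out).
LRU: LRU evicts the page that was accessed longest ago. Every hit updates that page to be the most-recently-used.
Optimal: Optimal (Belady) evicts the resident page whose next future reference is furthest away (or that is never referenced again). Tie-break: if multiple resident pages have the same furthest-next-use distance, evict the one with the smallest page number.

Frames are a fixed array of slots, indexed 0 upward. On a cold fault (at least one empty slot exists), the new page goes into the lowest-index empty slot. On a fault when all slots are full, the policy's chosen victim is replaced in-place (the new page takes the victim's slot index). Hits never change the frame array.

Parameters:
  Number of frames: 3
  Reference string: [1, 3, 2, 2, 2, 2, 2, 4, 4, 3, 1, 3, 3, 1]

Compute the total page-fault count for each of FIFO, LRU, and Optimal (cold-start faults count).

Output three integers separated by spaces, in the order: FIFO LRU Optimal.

Answer: 6 5 4

Derivation:
--- FIFO ---
  step 0: ref 1 -> FAULT, frames=[1,-,-] (faults so far: 1)
  step 1: ref 3 -> FAULT, frames=[1,3,-] (faults so far: 2)
  step 2: ref 2 -> FAULT, frames=[1,3,2] (faults so far: 3)
  step 3: ref 2 -> HIT, frames=[1,3,2] (faults so far: 3)
  step 4: ref 2 -> HIT, frames=[1,3,2] (faults so far: 3)
  step 5: ref 2 -> HIT, frames=[1,3,2] (faults so far: 3)
  step 6: ref 2 -> HIT, frames=[1,3,2] (faults so far: 3)
  step 7: ref 4 -> FAULT, evict 1, frames=[4,3,2] (faults so far: 4)
  step 8: ref 4 -> HIT, frames=[4,3,2] (faults so far: 4)
  step 9: ref 3 -> HIT, frames=[4,3,2] (faults so far: 4)
  step 10: ref 1 -> FAULT, evict 3, frames=[4,1,2] (faults so far: 5)
  step 11: ref 3 -> FAULT, evict 2, frames=[4,1,3] (faults so far: 6)
  step 12: ref 3 -> HIT, frames=[4,1,3] (faults so far: 6)
  step 13: ref 1 -> HIT, frames=[4,1,3] (faults so far: 6)
  FIFO total faults: 6
--- LRU ---
  step 0: ref 1 -> FAULT, frames=[1,-,-] (faults so far: 1)
  step 1: ref 3 -> FAULT, frames=[1,3,-] (faults so far: 2)
  step 2: ref 2 -> FAULT, frames=[1,3,2] (faults so far: 3)
  step 3: ref 2 -> HIT, frames=[1,3,2] (faults so far: 3)
  step 4: ref 2 -> HIT, frames=[1,3,2] (faults so far: 3)
  step 5: ref 2 -> HIT, frames=[1,3,2] (faults so far: 3)
  step 6: ref 2 -> HIT, frames=[1,3,2] (faults so far: 3)
  step 7: ref 4 -> FAULT, evict 1, frames=[4,3,2] (faults so far: 4)
  step 8: ref 4 -> HIT, frames=[4,3,2] (faults so far: 4)
  step 9: ref 3 -> HIT, frames=[4,3,2] (faults so far: 4)
  step 10: ref 1 -> FAULT, evict 2, frames=[4,3,1] (faults so far: 5)
  step 11: ref 3 -> HIT, frames=[4,3,1] (faults so far: 5)
  step 12: ref 3 -> HIT, frames=[4,3,1] (faults so far: 5)
  step 13: ref 1 -> HIT, frames=[4,3,1] (faults so far: 5)
  LRU total faults: 5
--- Optimal ---
  step 0: ref 1 -> FAULT, frames=[1,-,-] (faults so far: 1)
  step 1: ref 3 -> FAULT, frames=[1,3,-] (faults so far: 2)
  step 2: ref 2 -> FAULT, frames=[1,3,2] (faults so far: 3)
  step 3: ref 2 -> HIT, frames=[1,3,2] (faults so far: 3)
  step 4: ref 2 -> HIT, frames=[1,3,2] (faults so far: 3)
  step 5: ref 2 -> HIT, frames=[1,3,2] (faults so far: 3)
  step 6: ref 2 -> HIT, frames=[1,3,2] (faults so far: 3)
  step 7: ref 4 -> FAULT, evict 2, frames=[1,3,4] (faults so far: 4)
  step 8: ref 4 -> HIT, frames=[1,3,4] (faults so far: 4)
  step 9: ref 3 -> HIT, frames=[1,3,4] (faults so far: 4)
  step 10: ref 1 -> HIT, frames=[1,3,4] (faults so far: 4)
  step 11: ref 3 -> HIT, frames=[1,3,4] (faults so far: 4)
  step 12: ref 3 -> HIT, frames=[1,3,4] (faults so far: 4)
  step 13: ref 1 -> HIT, frames=[1,3,4] (faults so far: 4)
  Optimal total faults: 4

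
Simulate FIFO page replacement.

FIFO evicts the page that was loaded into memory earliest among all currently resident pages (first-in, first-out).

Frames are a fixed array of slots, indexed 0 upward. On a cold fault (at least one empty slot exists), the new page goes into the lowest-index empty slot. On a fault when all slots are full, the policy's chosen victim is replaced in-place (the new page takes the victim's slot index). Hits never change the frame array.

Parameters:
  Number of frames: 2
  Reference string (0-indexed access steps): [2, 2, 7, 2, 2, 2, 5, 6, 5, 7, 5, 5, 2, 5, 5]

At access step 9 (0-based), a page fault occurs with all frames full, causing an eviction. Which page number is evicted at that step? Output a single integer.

Step 0: ref 2 -> FAULT, frames=[2,-]
Step 1: ref 2 -> HIT, frames=[2,-]
Step 2: ref 7 -> FAULT, frames=[2,7]
Step 3: ref 2 -> HIT, frames=[2,7]
Step 4: ref 2 -> HIT, frames=[2,7]
Step 5: ref 2 -> HIT, frames=[2,7]
Step 6: ref 5 -> FAULT, evict 2, frames=[5,7]
Step 7: ref 6 -> FAULT, evict 7, frames=[5,6]
Step 8: ref 5 -> HIT, frames=[5,6]
Step 9: ref 7 -> FAULT, evict 5, frames=[7,6]
At step 9: evicted page 5

Answer: 5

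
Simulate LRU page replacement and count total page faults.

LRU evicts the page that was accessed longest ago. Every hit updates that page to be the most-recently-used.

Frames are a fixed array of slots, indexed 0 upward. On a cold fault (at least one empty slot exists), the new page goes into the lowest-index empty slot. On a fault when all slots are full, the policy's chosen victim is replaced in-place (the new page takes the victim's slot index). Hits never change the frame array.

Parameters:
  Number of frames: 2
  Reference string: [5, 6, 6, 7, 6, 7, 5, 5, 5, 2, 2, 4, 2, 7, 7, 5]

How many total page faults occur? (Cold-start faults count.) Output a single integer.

Answer: 8

Derivation:
Step 0: ref 5 → FAULT, frames=[5,-]
Step 1: ref 6 → FAULT, frames=[5,6]
Step 2: ref 6 → HIT, frames=[5,6]
Step 3: ref 7 → FAULT (evict 5), frames=[7,6]
Step 4: ref 6 → HIT, frames=[7,6]
Step 5: ref 7 → HIT, frames=[7,6]
Step 6: ref 5 → FAULT (evict 6), frames=[7,5]
Step 7: ref 5 → HIT, frames=[7,5]
Step 8: ref 5 → HIT, frames=[7,5]
Step 9: ref 2 → FAULT (evict 7), frames=[2,5]
Step 10: ref 2 → HIT, frames=[2,5]
Step 11: ref 4 → FAULT (evict 5), frames=[2,4]
Step 12: ref 2 → HIT, frames=[2,4]
Step 13: ref 7 → FAULT (evict 4), frames=[2,7]
Step 14: ref 7 → HIT, frames=[2,7]
Step 15: ref 5 → FAULT (evict 2), frames=[5,7]
Total faults: 8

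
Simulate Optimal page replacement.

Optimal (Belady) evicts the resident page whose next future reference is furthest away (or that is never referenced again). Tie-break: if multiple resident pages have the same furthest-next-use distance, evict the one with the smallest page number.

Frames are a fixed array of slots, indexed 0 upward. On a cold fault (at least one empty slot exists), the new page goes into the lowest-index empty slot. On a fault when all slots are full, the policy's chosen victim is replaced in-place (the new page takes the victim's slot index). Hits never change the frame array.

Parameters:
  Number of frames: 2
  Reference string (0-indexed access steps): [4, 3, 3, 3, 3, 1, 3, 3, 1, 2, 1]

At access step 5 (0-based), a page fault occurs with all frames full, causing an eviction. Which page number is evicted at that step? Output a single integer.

Step 0: ref 4 -> FAULT, frames=[4,-]
Step 1: ref 3 -> FAULT, frames=[4,3]
Step 2: ref 3 -> HIT, frames=[4,3]
Step 3: ref 3 -> HIT, frames=[4,3]
Step 4: ref 3 -> HIT, frames=[4,3]
Step 5: ref 1 -> FAULT, evict 4, frames=[1,3]
At step 5: evicted page 4

Answer: 4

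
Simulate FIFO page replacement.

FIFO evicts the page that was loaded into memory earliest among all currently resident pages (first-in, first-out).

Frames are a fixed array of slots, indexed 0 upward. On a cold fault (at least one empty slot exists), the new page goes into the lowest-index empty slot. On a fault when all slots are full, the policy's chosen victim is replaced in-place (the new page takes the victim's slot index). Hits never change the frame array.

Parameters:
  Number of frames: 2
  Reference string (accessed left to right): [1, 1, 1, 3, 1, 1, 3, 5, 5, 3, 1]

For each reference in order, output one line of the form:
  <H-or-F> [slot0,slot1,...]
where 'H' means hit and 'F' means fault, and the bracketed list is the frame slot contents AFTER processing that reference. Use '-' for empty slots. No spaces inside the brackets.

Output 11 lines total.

F [1,-]
H [1,-]
H [1,-]
F [1,3]
H [1,3]
H [1,3]
H [1,3]
F [5,3]
H [5,3]
H [5,3]
F [5,1]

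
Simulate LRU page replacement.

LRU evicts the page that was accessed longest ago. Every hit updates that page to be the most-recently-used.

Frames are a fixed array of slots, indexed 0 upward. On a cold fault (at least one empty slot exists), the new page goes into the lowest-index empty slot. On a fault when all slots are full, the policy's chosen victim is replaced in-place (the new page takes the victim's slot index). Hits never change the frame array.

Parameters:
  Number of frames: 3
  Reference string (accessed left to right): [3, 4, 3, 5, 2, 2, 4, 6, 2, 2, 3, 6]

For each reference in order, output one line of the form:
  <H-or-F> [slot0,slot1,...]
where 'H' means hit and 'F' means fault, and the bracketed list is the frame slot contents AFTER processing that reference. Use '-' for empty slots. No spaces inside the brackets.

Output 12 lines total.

F [3,-,-]
F [3,4,-]
H [3,4,-]
F [3,4,5]
F [3,2,5]
H [3,2,5]
F [4,2,5]
F [4,2,6]
H [4,2,6]
H [4,2,6]
F [3,2,6]
H [3,2,6]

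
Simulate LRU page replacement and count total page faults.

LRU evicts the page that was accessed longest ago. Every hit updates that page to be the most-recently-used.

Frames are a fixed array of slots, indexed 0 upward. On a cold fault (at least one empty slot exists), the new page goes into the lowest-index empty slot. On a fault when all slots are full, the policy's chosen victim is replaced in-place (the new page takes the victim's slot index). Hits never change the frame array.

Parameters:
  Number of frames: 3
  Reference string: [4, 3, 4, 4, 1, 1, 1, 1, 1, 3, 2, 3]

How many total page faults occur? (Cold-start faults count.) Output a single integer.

Step 0: ref 4 → FAULT, frames=[4,-,-]
Step 1: ref 3 → FAULT, frames=[4,3,-]
Step 2: ref 4 → HIT, frames=[4,3,-]
Step 3: ref 4 → HIT, frames=[4,3,-]
Step 4: ref 1 → FAULT, frames=[4,3,1]
Step 5: ref 1 → HIT, frames=[4,3,1]
Step 6: ref 1 → HIT, frames=[4,3,1]
Step 7: ref 1 → HIT, frames=[4,3,1]
Step 8: ref 1 → HIT, frames=[4,3,1]
Step 9: ref 3 → HIT, frames=[4,3,1]
Step 10: ref 2 → FAULT (evict 4), frames=[2,3,1]
Step 11: ref 3 → HIT, frames=[2,3,1]
Total faults: 4

Answer: 4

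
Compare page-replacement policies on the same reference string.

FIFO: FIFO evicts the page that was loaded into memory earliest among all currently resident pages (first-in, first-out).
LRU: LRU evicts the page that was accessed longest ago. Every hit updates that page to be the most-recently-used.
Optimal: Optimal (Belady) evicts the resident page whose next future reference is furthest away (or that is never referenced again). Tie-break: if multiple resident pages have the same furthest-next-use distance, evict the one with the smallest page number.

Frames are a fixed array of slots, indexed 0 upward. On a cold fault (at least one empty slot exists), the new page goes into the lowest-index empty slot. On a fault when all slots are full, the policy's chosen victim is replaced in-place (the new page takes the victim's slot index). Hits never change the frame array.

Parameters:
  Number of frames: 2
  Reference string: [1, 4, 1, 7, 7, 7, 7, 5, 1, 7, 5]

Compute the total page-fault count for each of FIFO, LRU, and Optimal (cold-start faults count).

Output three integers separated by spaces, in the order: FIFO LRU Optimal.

--- FIFO ---
  step 0: ref 1 -> FAULT, frames=[1,-] (faults so far: 1)
  step 1: ref 4 -> FAULT, frames=[1,4] (faults so far: 2)
  step 2: ref 1 -> HIT, frames=[1,4] (faults so far: 2)
  step 3: ref 7 -> FAULT, evict 1, frames=[7,4] (faults so far: 3)
  step 4: ref 7 -> HIT, frames=[7,4] (faults so far: 3)
  step 5: ref 7 -> HIT, frames=[7,4] (faults so far: 3)
  step 6: ref 7 -> HIT, frames=[7,4] (faults so far: 3)
  step 7: ref 5 -> FAULT, evict 4, frames=[7,5] (faults so far: 4)
  step 8: ref 1 -> FAULT, evict 7, frames=[1,5] (faults so far: 5)
  step 9: ref 7 -> FAULT, evict 5, frames=[1,7] (faults so far: 6)
  step 10: ref 5 -> FAULT, evict 1, frames=[5,7] (faults so far: 7)
  FIFO total faults: 7
--- LRU ---
  step 0: ref 1 -> FAULT, frames=[1,-] (faults so far: 1)
  step 1: ref 4 -> FAULT, frames=[1,4] (faults so far: 2)
  step 2: ref 1 -> HIT, frames=[1,4] (faults so far: 2)
  step 3: ref 7 -> FAULT, evict 4, frames=[1,7] (faults so far: 3)
  step 4: ref 7 -> HIT, frames=[1,7] (faults so far: 3)
  step 5: ref 7 -> HIT, frames=[1,7] (faults so far: 3)
  step 6: ref 7 -> HIT, frames=[1,7] (faults so far: 3)
  step 7: ref 5 -> FAULT, evict 1, frames=[5,7] (faults so far: 4)
  step 8: ref 1 -> FAULT, evict 7, frames=[5,1] (faults so far: 5)
  step 9: ref 7 -> FAULT, evict 5, frames=[7,1] (faults so far: 6)
  step 10: ref 5 -> FAULT, evict 1, frames=[7,5] (faults so far: 7)
  LRU total faults: 7
--- Optimal ---
  step 0: ref 1 -> FAULT, frames=[1,-] (faults so far: 1)
  step 1: ref 4 -> FAULT, frames=[1,4] (faults so far: 2)
  step 2: ref 1 -> HIT, frames=[1,4] (faults so far: 2)
  step 3: ref 7 -> FAULT, evict 4, frames=[1,7] (faults so far: 3)
  step 4: ref 7 -> HIT, frames=[1,7] (faults so far: 3)
  step 5: ref 7 -> HIT, frames=[1,7] (faults so far: 3)
  step 6: ref 7 -> HIT, frames=[1,7] (faults so far: 3)
  step 7: ref 5 -> FAULT, evict 7, frames=[1,5] (faults so far: 4)
  step 8: ref 1 -> HIT, frames=[1,5] (faults so far: 4)
  step 9: ref 7 -> FAULT, evict 1, frames=[7,5] (faults so far: 5)
  step 10: ref 5 -> HIT, frames=[7,5] (faults so far: 5)
  Optimal total faults: 5

Answer: 7 7 5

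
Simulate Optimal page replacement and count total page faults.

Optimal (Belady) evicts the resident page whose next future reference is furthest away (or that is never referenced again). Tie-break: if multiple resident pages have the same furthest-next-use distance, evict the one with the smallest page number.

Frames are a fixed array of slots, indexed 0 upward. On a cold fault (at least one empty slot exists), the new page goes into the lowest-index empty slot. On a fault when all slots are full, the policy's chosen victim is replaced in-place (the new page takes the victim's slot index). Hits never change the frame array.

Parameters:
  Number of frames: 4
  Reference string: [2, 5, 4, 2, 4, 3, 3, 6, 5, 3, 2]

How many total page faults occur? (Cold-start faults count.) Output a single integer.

Step 0: ref 2 → FAULT, frames=[2,-,-,-]
Step 1: ref 5 → FAULT, frames=[2,5,-,-]
Step 2: ref 4 → FAULT, frames=[2,5,4,-]
Step 3: ref 2 → HIT, frames=[2,5,4,-]
Step 4: ref 4 → HIT, frames=[2,5,4,-]
Step 5: ref 3 → FAULT, frames=[2,5,4,3]
Step 6: ref 3 → HIT, frames=[2,5,4,3]
Step 7: ref 6 → FAULT (evict 4), frames=[2,5,6,3]
Step 8: ref 5 → HIT, frames=[2,5,6,3]
Step 9: ref 3 → HIT, frames=[2,5,6,3]
Step 10: ref 2 → HIT, frames=[2,5,6,3]
Total faults: 5

Answer: 5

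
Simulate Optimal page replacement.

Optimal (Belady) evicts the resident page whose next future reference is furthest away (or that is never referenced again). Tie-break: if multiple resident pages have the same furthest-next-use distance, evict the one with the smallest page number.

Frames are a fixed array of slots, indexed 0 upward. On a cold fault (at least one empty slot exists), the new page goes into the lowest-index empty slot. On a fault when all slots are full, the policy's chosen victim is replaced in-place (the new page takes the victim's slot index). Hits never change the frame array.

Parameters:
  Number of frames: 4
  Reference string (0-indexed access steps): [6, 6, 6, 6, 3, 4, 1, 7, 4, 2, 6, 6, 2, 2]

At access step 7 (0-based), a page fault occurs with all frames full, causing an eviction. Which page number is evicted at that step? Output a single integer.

Step 0: ref 6 -> FAULT, frames=[6,-,-,-]
Step 1: ref 6 -> HIT, frames=[6,-,-,-]
Step 2: ref 6 -> HIT, frames=[6,-,-,-]
Step 3: ref 6 -> HIT, frames=[6,-,-,-]
Step 4: ref 3 -> FAULT, frames=[6,3,-,-]
Step 5: ref 4 -> FAULT, frames=[6,3,4,-]
Step 6: ref 1 -> FAULT, frames=[6,3,4,1]
Step 7: ref 7 -> FAULT, evict 1, frames=[6,3,4,7]
At step 7: evicted page 1

Answer: 1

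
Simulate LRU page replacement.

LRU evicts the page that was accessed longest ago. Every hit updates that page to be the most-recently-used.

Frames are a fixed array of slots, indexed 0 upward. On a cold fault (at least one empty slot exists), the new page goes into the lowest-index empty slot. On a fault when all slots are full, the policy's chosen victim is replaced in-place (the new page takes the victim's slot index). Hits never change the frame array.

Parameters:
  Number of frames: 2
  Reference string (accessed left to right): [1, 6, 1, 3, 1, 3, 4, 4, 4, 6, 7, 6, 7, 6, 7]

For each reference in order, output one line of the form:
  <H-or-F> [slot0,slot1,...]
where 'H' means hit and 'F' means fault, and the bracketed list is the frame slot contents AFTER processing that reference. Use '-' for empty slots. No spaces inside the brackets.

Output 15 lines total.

F [1,-]
F [1,6]
H [1,6]
F [1,3]
H [1,3]
H [1,3]
F [4,3]
H [4,3]
H [4,3]
F [4,6]
F [7,6]
H [7,6]
H [7,6]
H [7,6]
H [7,6]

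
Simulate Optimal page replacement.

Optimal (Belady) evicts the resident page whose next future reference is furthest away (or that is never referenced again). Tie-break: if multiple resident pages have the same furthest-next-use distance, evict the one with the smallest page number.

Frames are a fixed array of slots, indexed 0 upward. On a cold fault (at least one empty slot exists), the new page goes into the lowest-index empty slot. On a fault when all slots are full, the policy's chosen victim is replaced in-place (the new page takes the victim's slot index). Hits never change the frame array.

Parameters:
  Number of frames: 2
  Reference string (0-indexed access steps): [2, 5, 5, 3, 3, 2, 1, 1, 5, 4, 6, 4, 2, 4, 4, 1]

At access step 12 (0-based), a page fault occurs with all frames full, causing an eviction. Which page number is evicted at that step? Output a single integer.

Step 0: ref 2 -> FAULT, frames=[2,-]
Step 1: ref 5 -> FAULT, frames=[2,5]
Step 2: ref 5 -> HIT, frames=[2,5]
Step 3: ref 3 -> FAULT, evict 5, frames=[2,3]
Step 4: ref 3 -> HIT, frames=[2,3]
Step 5: ref 2 -> HIT, frames=[2,3]
Step 6: ref 1 -> FAULT, evict 3, frames=[2,1]
Step 7: ref 1 -> HIT, frames=[2,1]
Step 8: ref 5 -> FAULT, evict 1, frames=[2,5]
Step 9: ref 4 -> FAULT, evict 5, frames=[2,4]
Step 10: ref 6 -> FAULT, evict 2, frames=[6,4]
Step 11: ref 4 -> HIT, frames=[6,4]
Step 12: ref 2 -> FAULT, evict 6, frames=[2,4]
At step 12: evicted page 6

Answer: 6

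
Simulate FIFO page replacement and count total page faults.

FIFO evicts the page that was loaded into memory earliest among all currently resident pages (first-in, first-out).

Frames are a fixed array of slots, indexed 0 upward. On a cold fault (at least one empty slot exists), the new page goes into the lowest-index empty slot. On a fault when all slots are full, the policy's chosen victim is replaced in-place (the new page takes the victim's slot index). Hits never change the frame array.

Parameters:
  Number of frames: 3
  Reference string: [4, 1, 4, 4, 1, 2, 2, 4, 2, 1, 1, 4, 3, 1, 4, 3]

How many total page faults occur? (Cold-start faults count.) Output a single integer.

Step 0: ref 4 → FAULT, frames=[4,-,-]
Step 1: ref 1 → FAULT, frames=[4,1,-]
Step 2: ref 4 → HIT, frames=[4,1,-]
Step 3: ref 4 → HIT, frames=[4,1,-]
Step 4: ref 1 → HIT, frames=[4,1,-]
Step 5: ref 2 → FAULT, frames=[4,1,2]
Step 6: ref 2 → HIT, frames=[4,1,2]
Step 7: ref 4 → HIT, frames=[4,1,2]
Step 8: ref 2 → HIT, frames=[4,1,2]
Step 9: ref 1 → HIT, frames=[4,1,2]
Step 10: ref 1 → HIT, frames=[4,1,2]
Step 11: ref 4 → HIT, frames=[4,1,2]
Step 12: ref 3 → FAULT (evict 4), frames=[3,1,2]
Step 13: ref 1 → HIT, frames=[3,1,2]
Step 14: ref 4 → FAULT (evict 1), frames=[3,4,2]
Step 15: ref 3 → HIT, frames=[3,4,2]
Total faults: 5

Answer: 5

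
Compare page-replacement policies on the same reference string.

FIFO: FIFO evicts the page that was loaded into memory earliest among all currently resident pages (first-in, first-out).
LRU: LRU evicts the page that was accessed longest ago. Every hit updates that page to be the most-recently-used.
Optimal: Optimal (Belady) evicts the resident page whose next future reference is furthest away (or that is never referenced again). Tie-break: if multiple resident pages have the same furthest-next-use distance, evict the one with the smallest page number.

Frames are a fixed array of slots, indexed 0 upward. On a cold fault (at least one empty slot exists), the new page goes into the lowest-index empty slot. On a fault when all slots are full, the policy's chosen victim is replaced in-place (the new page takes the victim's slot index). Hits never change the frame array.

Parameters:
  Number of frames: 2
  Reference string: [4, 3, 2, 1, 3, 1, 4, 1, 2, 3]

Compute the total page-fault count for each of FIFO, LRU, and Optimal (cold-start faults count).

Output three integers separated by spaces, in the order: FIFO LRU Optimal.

Answer: 9 8 7

Derivation:
--- FIFO ---
  step 0: ref 4 -> FAULT, frames=[4,-] (faults so far: 1)
  step 1: ref 3 -> FAULT, frames=[4,3] (faults so far: 2)
  step 2: ref 2 -> FAULT, evict 4, frames=[2,3] (faults so far: 3)
  step 3: ref 1 -> FAULT, evict 3, frames=[2,1] (faults so far: 4)
  step 4: ref 3 -> FAULT, evict 2, frames=[3,1] (faults so far: 5)
  step 5: ref 1 -> HIT, frames=[3,1] (faults so far: 5)
  step 6: ref 4 -> FAULT, evict 1, frames=[3,4] (faults so far: 6)
  step 7: ref 1 -> FAULT, evict 3, frames=[1,4] (faults so far: 7)
  step 8: ref 2 -> FAULT, evict 4, frames=[1,2] (faults so far: 8)
  step 9: ref 3 -> FAULT, evict 1, frames=[3,2] (faults so far: 9)
  FIFO total faults: 9
--- LRU ---
  step 0: ref 4 -> FAULT, frames=[4,-] (faults so far: 1)
  step 1: ref 3 -> FAULT, frames=[4,3] (faults so far: 2)
  step 2: ref 2 -> FAULT, evict 4, frames=[2,3] (faults so far: 3)
  step 3: ref 1 -> FAULT, evict 3, frames=[2,1] (faults so far: 4)
  step 4: ref 3 -> FAULT, evict 2, frames=[3,1] (faults so far: 5)
  step 5: ref 1 -> HIT, frames=[3,1] (faults so far: 5)
  step 6: ref 4 -> FAULT, evict 3, frames=[4,1] (faults so far: 6)
  step 7: ref 1 -> HIT, frames=[4,1] (faults so far: 6)
  step 8: ref 2 -> FAULT, evict 4, frames=[2,1] (faults so far: 7)
  step 9: ref 3 -> FAULT, evict 1, frames=[2,3] (faults so far: 8)
  LRU total faults: 8
--- Optimal ---
  step 0: ref 4 -> FAULT, frames=[4,-] (faults so far: 1)
  step 1: ref 3 -> FAULT, frames=[4,3] (faults so far: 2)
  step 2: ref 2 -> FAULT, evict 4, frames=[2,3] (faults so far: 3)
  step 3: ref 1 -> FAULT, evict 2, frames=[1,3] (faults so far: 4)
  step 4: ref 3 -> HIT, frames=[1,3] (faults so far: 4)
  step 5: ref 1 -> HIT, frames=[1,3] (faults so far: 4)
  step 6: ref 4 -> FAULT, evict 3, frames=[1,4] (faults so far: 5)
  step 7: ref 1 -> HIT, frames=[1,4] (faults so far: 5)
  step 8: ref 2 -> FAULT, evict 1, frames=[2,4] (faults so far: 6)
  step 9: ref 3 -> FAULT, evict 2, frames=[3,4] (faults so far: 7)
  Optimal total faults: 7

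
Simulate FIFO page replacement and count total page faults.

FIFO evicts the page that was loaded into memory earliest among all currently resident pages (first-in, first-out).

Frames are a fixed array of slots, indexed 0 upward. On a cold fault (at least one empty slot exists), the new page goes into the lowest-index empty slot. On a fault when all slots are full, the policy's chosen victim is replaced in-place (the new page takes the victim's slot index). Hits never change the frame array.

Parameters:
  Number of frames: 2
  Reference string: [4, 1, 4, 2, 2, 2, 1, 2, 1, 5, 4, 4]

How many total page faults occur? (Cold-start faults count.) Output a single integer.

Step 0: ref 4 → FAULT, frames=[4,-]
Step 1: ref 1 → FAULT, frames=[4,1]
Step 2: ref 4 → HIT, frames=[4,1]
Step 3: ref 2 → FAULT (evict 4), frames=[2,1]
Step 4: ref 2 → HIT, frames=[2,1]
Step 5: ref 2 → HIT, frames=[2,1]
Step 6: ref 1 → HIT, frames=[2,1]
Step 7: ref 2 → HIT, frames=[2,1]
Step 8: ref 1 → HIT, frames=[2,1]
Step 9: ref 5 → FAULT (evict 1), frames=[2,5]
Step 10: ref 4 → FAULT (evict 2), frames=[4,5]
Step 11: ref 4 → HIT, frames=[4,5]
Total faults: 5

Answer: 5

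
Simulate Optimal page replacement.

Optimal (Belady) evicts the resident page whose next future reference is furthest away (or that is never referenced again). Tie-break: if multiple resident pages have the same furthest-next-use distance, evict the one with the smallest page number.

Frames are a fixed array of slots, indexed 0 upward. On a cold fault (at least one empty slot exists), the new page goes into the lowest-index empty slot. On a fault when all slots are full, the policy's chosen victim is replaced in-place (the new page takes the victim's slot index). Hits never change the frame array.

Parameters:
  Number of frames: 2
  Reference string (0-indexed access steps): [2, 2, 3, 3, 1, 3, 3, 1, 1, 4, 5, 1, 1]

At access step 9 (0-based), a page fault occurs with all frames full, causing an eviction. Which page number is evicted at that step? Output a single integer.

Answer: 3

Derivation:
Step 0: ref 2 -> FAULT, frames=[2,-]
Step 1: ref 2 -> HIT, frames=[2,-]
Step 2: ref 3 -> FAULT, frames=[2,3]
Step 3: ref 3 -> HIT, frames=[2,3]
Step 4: ref 1 -> FAULT, evict 2, frames=[1,3]
Step 5: ref 3 -> HIT, frames=[1,3]
Step 6: ref 3 -> HIT, frames=[1,3]
Step 7: ref 1 -> HIT, frames=[1,3]
Step 8: ref 1 -> HIT, frames=[1,3]
Step 9: ref 4 -> FAULT, evict 3, frames=[1,4]
At step 9: evicted page 3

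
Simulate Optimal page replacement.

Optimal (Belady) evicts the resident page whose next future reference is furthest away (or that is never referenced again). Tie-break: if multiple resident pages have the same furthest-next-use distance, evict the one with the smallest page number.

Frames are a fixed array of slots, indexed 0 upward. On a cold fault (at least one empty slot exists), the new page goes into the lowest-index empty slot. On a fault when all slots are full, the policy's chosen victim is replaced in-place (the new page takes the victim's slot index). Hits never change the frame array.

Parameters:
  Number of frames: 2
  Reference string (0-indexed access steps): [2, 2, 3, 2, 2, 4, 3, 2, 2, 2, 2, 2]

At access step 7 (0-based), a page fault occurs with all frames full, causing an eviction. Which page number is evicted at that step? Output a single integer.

Step 0: ref 2 -> FAULT, frames=[2,-]
Step 1: ref 2 -> HIT, frames=[2,-]
Step 2: ref 3 -> FAULT, frames=[2,3]
Step 3: ref 2 -> HIT, frames=[2,3]
Step 4: ref 2 -> HIT, frames=[2,3]
Step 5: ref 4 -> FAULT, evict 2, frames=[4,3]
Step 6: ref 3 -> HIT, frames=[4,3]
Step 7: ref 2 -> FAULT, evict 3, frames=[4,2]
At step 7: evicted page 3

Answer: 3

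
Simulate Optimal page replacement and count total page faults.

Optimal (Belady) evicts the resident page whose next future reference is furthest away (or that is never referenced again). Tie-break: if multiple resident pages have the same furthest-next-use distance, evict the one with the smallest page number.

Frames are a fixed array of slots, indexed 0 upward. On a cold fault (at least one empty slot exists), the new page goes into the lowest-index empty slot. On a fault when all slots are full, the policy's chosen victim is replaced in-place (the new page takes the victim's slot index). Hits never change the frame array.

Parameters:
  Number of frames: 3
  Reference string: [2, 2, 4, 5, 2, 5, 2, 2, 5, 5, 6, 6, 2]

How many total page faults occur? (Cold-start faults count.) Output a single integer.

Answer: 4

Derivation:
Step 0: ref 2 → FAULT, frames=[2,-,-]
Step 1: ref 2 → HIT, frames=[2,-,-]
Step 2: ref 4 → FAULT, frames=[2,4,-]
Step 3: ref 5 → FAULT, frames=[2,4,5]
Step 4: ref 2 → HIT, frames=[2,4,5]
Step 5: ref 5 → HIT, frames=[2,4,5]
Step 6: ref 2 → HIT, frames=[2,4,5]
Step 7: ref 2 → HIT, frames=[2,4,5]
Step 8: ref 5 → HIT, frames=[2,4,5]
Step 9: ref 5 → HIT, frames=[2,4,5]
Step 10: ref 6 → FAULT (evict 4), frames=[2,6,5]
Step 11: ref 6 → HIT, frames=[2,6,5]
Step 12: ref 2 → HIT, frames=[2,6,5]
Total faults: 4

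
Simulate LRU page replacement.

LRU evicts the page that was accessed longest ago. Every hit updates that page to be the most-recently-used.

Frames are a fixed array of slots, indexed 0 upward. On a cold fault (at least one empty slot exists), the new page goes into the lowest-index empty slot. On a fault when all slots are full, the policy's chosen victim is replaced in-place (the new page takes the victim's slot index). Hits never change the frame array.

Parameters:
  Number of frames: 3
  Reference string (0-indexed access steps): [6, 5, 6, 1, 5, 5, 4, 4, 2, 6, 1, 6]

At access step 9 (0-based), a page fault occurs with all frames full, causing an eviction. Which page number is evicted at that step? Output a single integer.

Step 0: ref 6 -> FAULT, frames=[6,-,-]
Step 1: ref 5 -> FAULT, frames=[6,5,-]
Step 2: ref 6 -> HIT, frames=[6,5,-]
Step 3: ref 1 -> FAULT, frames=[6,5,1]
Step 4: ref 5 -> HIT, frames=[6,5,1]
Step 5: ref 5 -> HIT, frames=[6,5,1]
Step 6: ref 4 -> FAULT, evict 6, frames=[4,5,1]
Step 7: ref 4 -> HIT, frames=[4,5,1]
Step 8: ref 2 -> FAULT, evict 1, frames=[4,5,2]
Step 9: ref 6 -> FAULT, evict 5, frames=[4,6,2]
At step 9: evicted page 5

Answer: 5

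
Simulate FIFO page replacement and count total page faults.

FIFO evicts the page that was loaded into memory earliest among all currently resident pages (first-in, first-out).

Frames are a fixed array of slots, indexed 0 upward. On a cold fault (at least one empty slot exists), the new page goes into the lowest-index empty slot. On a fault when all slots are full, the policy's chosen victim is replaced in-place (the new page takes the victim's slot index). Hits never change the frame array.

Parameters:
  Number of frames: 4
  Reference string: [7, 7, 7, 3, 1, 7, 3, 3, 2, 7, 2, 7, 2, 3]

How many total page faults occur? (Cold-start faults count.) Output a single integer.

Step 0: ref 7 → FAULT, frames=[7,-,-,-]
Step 1: ref 7 → HIT, frames=[7,-,-,-]
Step 2: ref 7 → HIT, frames=[7,-,-,-]
Step 3: ref 3 → FAULT, frames=[7,3,-,-]
Step 4: ref 1 → FAULT, frames=[7,3,1,-]
Step 5: ref 7 → HIT, frames=[7,3,1,-]
Step 6: ref 3 → HIT, frames=[7,3,1,-]
Step 7: ref 3 → HIT, frames=[7,3,1,-]
Step 8: ref 2 → FAULT, frames=[7,3,1,2]
Step 9: ref 7 → HIT, frames=[7,3,1,2]
Step 10: ref 2 → HIT, frames=[7,3,1,2]
Step 11: ref 7 → HIT, frames=[7,3,1,2]
Step 12: ref 2 → HIT, frames=[7,3,1,2]
Step 13: ref 3 → HIT, frames=[7,3,1,2]
Total faults: 4

Answer: 4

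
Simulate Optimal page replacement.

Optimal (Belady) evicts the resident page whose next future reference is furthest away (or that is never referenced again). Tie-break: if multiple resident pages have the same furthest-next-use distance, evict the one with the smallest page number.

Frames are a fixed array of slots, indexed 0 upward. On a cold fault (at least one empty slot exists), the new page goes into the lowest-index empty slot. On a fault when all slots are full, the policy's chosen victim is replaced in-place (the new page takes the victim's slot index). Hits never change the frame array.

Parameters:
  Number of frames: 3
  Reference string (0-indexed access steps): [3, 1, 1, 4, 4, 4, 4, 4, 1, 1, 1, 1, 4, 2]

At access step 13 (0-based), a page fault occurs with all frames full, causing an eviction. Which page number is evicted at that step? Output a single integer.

Answer: 1

Derivation:
Step 0: ref 3 -> FAULT, frames=[3,-,-]
Step 1: ref 1 -> FAULT, frames=[3,1,-]
Step 2: ref 1 -> HIT, frames=[3,1,-]
Step 3: ref 4 -> FAULT, frames=[3,1,4]
Step 4: ref 4 -> HIT, frames=[3,1,4]
Step 5: ref 4 -> HIT, frames=[3,1,4]
Step 6: ref 4 -> HIT, frames=[3,1,4]
Step 7: ref 4 -> HIT, frames=[3,1,4]
Step 8: ref 1 -> HIT, frames=[3,1,4]
Step 9: ref 1 -> HIT, frames=[3,1,4]
Step 10: ref 1 -> HIT, frames=[3,1,4]
Step 11: ref 1 -> HIT, frames=[3,1,4]
Step 12: ref 4 -> HIT, frames=[3,1,4]
Step 13: ref 2 -> FAULT, evict 1, frames=[3,2,4]
At step 13: evicted page 1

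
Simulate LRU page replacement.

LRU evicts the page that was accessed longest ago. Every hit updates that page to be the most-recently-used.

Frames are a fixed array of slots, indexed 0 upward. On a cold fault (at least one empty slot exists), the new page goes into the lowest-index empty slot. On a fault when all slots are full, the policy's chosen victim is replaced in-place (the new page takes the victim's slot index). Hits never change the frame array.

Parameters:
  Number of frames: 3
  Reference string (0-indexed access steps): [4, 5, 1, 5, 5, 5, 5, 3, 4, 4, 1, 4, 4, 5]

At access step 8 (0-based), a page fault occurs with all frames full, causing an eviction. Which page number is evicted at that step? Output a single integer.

Step 0: ref 4 -> FAULT, frames=[4,-,-]
Step 1: ref 5 -> FAULT, frames=[4,5,-]
Step 2: ref 1 -> FAULT, frames=[4,5,1]
Step 3: ref 5 -> HIT, frames=[4,5,1]
Step 4: ref 5 -> HIT, frames=[4,5,1]
Step 5: ref 5 -> HIT, frames=[4,5,1]
Step 6: ref 5 -> HIT, frames=[4,5,1]
Step 7: ref 3 -> FAULT, evict 4, frames=[3,5,1]
Step 8: ref 4 -> FAULT, evict 1, frames=[3,5,4]
At step 8: evicted page 1

Answer: 1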